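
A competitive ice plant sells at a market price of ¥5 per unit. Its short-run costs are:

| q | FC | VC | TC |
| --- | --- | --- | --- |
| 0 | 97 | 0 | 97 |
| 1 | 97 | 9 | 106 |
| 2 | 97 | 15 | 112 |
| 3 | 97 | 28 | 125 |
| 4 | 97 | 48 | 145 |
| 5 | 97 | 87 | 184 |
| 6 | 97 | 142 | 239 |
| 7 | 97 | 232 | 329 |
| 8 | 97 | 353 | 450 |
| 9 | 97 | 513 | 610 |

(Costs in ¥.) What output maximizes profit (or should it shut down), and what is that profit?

q = 0 (shut down); profit = -¥97

Profit at each row (π = 5q − TC): q=0: -97; q=1: -101; q=2: -102; q=3: -110; q=4: -125; q=5: -159; q=6: -209; q=7: -294; q=8: -410; q=9: -565.
Profit is highest at q = 0. Equivalently, the lowest AVC in the table is 15/2 ≈ ¥7.50 at q = 2, and P = ¥5 falls below it — price never covers variable cost, so the firm shuts down and loses only its fixed cost.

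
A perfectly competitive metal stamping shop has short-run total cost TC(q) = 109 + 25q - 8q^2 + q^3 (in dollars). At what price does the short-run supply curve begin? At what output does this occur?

$9 per unit, at q = 4

The shutdown price is the minimum of AVC. VC = 25q - 8q^2 + q^3, so AVC = 25 - 8q + q^2.
dAVC/dq = -8 + 2q = 0 gives q = 4. min AVC = 25 - 8·4 + 4^2 = 9.
The firm shuts down for any P below $9.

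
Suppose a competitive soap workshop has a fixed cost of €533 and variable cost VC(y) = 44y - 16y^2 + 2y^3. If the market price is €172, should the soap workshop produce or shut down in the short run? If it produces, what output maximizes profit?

Variable cost is VC = 44y - 16y^2 + 2y^3, so AVC = VC/y = 44 - 16y + 2y^2 and MC = dTC/dy = 44 - 32y + 6y^2.
AVC hits its minimum where MC = AVC, at y = 4, giving min AVC = 44 - 16·4 + 2·4^2 = €12.
Since P = €172 ≥ min AVC = €12, price covers variable cost and the firm should produce.
P = MC gives -128 - 32y + 6y^2 = 0, with roots -8/3 and 8. Take the larger (rising MC): y* = 8.
Check: AVC at y = 8 is €44 ≤ P, so revenue covers variable cost.
Profit = P·y − TC = 172·8 − 885 = €491.

Produce at y = 8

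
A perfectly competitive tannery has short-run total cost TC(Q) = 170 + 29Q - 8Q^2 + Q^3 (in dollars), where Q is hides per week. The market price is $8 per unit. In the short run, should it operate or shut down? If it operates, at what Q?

Strip out fixed cost: VC = 29Q - 8Q^2 + Q^3. Then AVC = 29 - 8Q + Q^2 and MC = 29 - 16Q + 3Q^2.
AVC hits its minimum where MC = AVC, at Q = 4, giving min AVC = 29 - 8·4 + 4^2 = $13.
P = $8 lies below min AVC = $13; no output level covers variable cost.
Shutting down limits the loss to fixed cost, $170.

Shut down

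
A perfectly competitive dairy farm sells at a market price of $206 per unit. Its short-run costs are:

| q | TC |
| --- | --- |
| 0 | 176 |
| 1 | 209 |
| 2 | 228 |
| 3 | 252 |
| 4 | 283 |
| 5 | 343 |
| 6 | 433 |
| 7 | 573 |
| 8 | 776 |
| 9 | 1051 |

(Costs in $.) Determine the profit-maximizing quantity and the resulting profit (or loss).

q = 8; profit = $872

Tabulate TR − TC: q=0: -176; q=1: -3; q=2: 184; q=3: 366; q=4: 541; q=5: 687; q=6: 803; q=7: 869; q=8: 872; q=9: 803.
Profit is maximized at q = 8. AVC there is 600/8 = $75 ≤ P, so producing beats shutting down (which would give -$176).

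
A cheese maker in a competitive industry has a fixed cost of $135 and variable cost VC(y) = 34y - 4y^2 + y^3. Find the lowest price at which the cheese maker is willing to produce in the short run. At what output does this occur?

The shutdown price is the minimum of AVC. VC = 34y - 4y^2 + y^3, so AVC = 34 - 4y + y^2.
dAVC/dy = -4 + 2y = 0 gives y = 2. min AVC = 34 - 4·2 + 2^2 = 30.
The firm shuts down for any P below $30.

$30 per unit, at y = 2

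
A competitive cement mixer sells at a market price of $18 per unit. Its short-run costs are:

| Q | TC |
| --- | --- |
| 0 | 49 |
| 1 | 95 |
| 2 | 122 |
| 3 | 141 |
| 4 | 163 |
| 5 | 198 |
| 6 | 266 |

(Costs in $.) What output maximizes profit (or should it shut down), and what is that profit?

Compute π = P·Q − TC at each output: Q=0: -49; Q=1: -77; Q=2: -86; Q=3: -87; Q=4: -91; Q=5: -108; Q=6: -158.
Profit is highest at Q = 0. Equivalently, the lowest AVC in the table is 114/4 ≈ $28.50 at Q = 4, and P = $18 falls below it — price never covers variable cost, so the firm shuts down and loses only its fixed cost.

Q = 0 (shut down); profit = -$49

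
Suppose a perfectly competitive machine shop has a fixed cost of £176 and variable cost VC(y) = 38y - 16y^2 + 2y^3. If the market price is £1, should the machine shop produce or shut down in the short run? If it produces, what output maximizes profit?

Shut down

Variable cost is VC = 38y - 16y^2 + 2y^3, so AVC = VC/y = 38 - 16y + 2y^2 and MC = dTC/dy = 38 - 32y + 6y^2.
The AVC parabola has its vertex at y = 16/4 = 4, where AVC = 38 - 16·4 + 2·4^2 = £6.
With P < min AVC (£1 < £6), every unit sold adds to the loss.
Shutting down limits the loss to fixed cost, £176.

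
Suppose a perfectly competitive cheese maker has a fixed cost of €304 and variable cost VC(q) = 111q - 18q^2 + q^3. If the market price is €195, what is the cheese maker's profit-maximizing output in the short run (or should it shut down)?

Produce at q = 14

Variable cost is VC = 111q - 18q^2 + q^3, so AVC = VC/q = 111 - 18q + q^2 and MC = dTC/dq = 111 - 36q + 3q^2.
AVC hits its minimum where MC = AVC, at q = 9, giving min AVC = 111 - 18·9 + 9^2 = €30.
P = €195 exceeds min AVC = €30, so the firm stays open.
Solving P = MC: -84 - 36q + 3q^2 = 0 ⇒ q = -2 or 14. On the upward-sloping branch, q* = 14.
Check: AVC at q = 14 is €55 ≤ P, so revenue covers variable cost.
Profit = P·q − TC = 195·14 − 1074 = €1656.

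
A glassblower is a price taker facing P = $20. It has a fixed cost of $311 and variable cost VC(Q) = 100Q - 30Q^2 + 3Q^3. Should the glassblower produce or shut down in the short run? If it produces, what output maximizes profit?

Variable cost is VC = 100Q - 30Q^2 + 3Q^3, so AVC = VC/Q = 100 - 30Q + 3Q^2 and MC = dTC/dQ = 100 - 60Q + 9Q^2.
AVC hits its minimum where MC = AVC, at Q = 5, giving min AVC = 100 - 30·5 + 3·5^2 = $25.
P = $20 lies below min AVC = $25; no output level covers variable cost.
Best response: produce nothing and absorb the $311 fixed cost.

Shut down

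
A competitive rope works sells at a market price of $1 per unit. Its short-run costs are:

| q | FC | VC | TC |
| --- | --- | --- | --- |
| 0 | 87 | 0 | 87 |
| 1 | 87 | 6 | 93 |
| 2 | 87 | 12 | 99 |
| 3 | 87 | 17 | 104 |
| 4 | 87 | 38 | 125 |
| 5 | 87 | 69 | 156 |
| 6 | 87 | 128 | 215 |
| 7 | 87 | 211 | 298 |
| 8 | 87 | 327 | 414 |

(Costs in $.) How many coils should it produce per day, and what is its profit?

Compute π = P·q − TC at each output: q=0: -87; q=1: -92; q=2: -97; q=3: -101; q=4: -121; q=5: -151; q=6: -209; q=7: -291; q=8: -406.
Profit is highest at q = 0. Equivalently, the lowest AVC in the table is 17/3 ≈ $5.67 at q = 3, and P = $1 falls below it — price never covers variable cost, so the firm shuts down and loses only its fixed cost.

q = 0 (shut down); profit = -$87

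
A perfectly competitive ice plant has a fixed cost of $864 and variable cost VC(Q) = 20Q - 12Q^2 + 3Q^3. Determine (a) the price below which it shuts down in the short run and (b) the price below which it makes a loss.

Shutdown price = $8; break-even price = $200

AVC = 20 - 12Q + 3Q^2; minimized at Q = 2, giving min AVC = $8. That is the shutdown price.
ATC = 864/Q + 20 - 12Q + 3Q^2. Setting dATC/dQ = −864/Q^2 − 12 + 6Q = 0 gives Q = 6 (since 6·6^3 − 12·6^2 = 864).
min ATC = 864/6 + 20 − 12·6 + 3·6^2 = $200. That is the break-even price.
Between these two prices the firm operates at a loss; above $200 it earns a profit.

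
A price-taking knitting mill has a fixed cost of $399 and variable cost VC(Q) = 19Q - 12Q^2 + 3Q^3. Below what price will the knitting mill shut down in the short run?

The shutdown price is the minimum of AVC. VC = 19Q - 12Q^2 + 3Q^3, so AVC = 19 - 12Q + 3Q^2.
At the minimum of AVC, MC = AVC. MC = 19 - 24Q + 9Q^2; setting MC = AVC gives 6Q^2 - 12Q = 0, so Q = 2. min AVC = 7.
So the shutdown price is $7.

$7 per unit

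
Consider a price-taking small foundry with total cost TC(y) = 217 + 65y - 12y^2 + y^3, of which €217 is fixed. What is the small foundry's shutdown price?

€29 per unit

The shutdown price is the minimum of AVC. VC = 65y - 12y^2 + y^3, so AVC = 65 - 12y + y^2.
At the minimum of AVC, MC = AVC. MC = 65 - 24y + 3y^2; setting MC = AVC gives 2y^2 - 12y = 0, so y = 6. min AVC = 29.
For P < €29 the firm produces nothing.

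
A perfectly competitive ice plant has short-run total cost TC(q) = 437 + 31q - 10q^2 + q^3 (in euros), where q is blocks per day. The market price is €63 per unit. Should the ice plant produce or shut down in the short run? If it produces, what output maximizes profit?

Produce at q = 8

Strip out fixed cost: VC = 31q - 10q^2 + q^3. Then AVC = 31 - 10q + q^2 and MC = 31 - 20q + 3q^2.
The AVC parabola has its vertex at q = 10/2 = 5, where AVC = 31 - 10·5 + 5^2 = €6.
Because €63 ≥ €6, revenue can cover variable cost; the firm operates.
Set P = MC: 63 = 31 - 20q + 3q^2 → -32 - 20q + 3q^2 = 0. The roots are q = -4/3 and q = 8; the profit-maximizing output is on the rising part of MC, so q* = 8.
Check: AVC at q = 8 is €15 ≤ P, so revenue covers variable cost.
Profit = P·q − TC = 63·8 − 557 = -€53, a loss, but smaller than the €437 fixed cost the firm would lose by shutting down.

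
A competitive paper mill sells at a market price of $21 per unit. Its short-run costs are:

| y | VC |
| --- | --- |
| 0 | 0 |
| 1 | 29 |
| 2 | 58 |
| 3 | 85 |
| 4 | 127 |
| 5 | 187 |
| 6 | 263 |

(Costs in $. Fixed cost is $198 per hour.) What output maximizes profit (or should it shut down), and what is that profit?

y = 0 (shut down); profit = -$198

Profit at each row (π = 21y − TC): y=0: -198; y=1: -206; y=2: -214; y=3: -220; y=4: -241; y=5: -280; y=6: -335.
Profit is highest at y = 0. Equivalently, the lowest AVC in the table is 85/3 ≈ $28.33 at y = 3, and P = $21 falls below it — price never covers variable cost, so the firm shuts down and loses only its fixed cost.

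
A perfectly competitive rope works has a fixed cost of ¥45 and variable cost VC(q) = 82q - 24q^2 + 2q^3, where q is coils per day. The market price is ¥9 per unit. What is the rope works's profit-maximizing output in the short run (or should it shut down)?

Shut down

From TC, MC = TC'(q) = 82 - 48q + 6q^2 and AVC = VC/q = 82 - 24q + 2q^2.
AVC hits its minimum where MC = AVC, at q = 6, giving min AVC = 82 - 24·6 + 2·6^2 = ¥10.
With P < min AVC (¥9 < ¥10), every unit sold adds to the loss.
Shutting down limits the loss to fixed cost, ¥45.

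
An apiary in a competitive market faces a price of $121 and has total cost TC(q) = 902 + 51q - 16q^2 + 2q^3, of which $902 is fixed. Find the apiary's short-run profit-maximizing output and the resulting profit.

AVC = 51 - 16q + 2q^2 has its minimum $19 at q = 4; price $121 clears that bar, so the firm operates.
MC = 51 - 32q + 6q^2. Setting P = MC and taking the root on the rising branch gives q* = 7.
TR = 121·7 = 847. TC = 902 + 259 = 1161. Profit = 847 − 1161 = -$314.
By producing, the firm covers all variable cost plus $588 of fixed cost; shutting down would lose the full $902.

Profit = -$314 at q = 7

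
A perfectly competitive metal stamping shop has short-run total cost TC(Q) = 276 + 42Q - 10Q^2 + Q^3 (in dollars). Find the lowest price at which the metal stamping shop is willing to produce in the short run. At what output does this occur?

The shutdown price is the minimum of AVC. VC = 42Q - 10Q^2 + Q^3, so AVC = 42 - 10Q + Q^2.
At the minimum of AVC, MC = AVC. MC = 42 - 20Q + 3Q^2; setting MC = AVC gives 2Q^2 - 10Q = 0, so Q = 5. min AVC = 17.
For P < $17 the firm produces nothing.

$17 per unit, at Q = 5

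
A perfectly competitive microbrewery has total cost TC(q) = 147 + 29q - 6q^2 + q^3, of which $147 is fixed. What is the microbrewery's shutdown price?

$20 per unit

Short-run supply begins at min AVC. From VC = 29q - 6q^2 + q^3, AVC = 29 - 6q + q^2.
dAVC/dq = -6 + 2q = 0 gives q = 3. min AVC = 29 - 6·3 + 3^2 = 20.
The firm shuts down for any P below $20.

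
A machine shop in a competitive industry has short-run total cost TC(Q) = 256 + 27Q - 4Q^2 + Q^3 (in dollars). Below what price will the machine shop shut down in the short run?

$23 per unit

The shutdown price is the minimum of AVC. VC = 27Q - 4Q^2 + Q^3, so AVC = 27 - 4Q + Q^2.
At the minimum of AVC, MC = AVC. MC = 27 - 8Q + 3Q^2; setting MC = AVC gives 2Q^2 - 4Q = 0, so Q = 2. min AVC = 23.
For P < $23 the firm produces nothing.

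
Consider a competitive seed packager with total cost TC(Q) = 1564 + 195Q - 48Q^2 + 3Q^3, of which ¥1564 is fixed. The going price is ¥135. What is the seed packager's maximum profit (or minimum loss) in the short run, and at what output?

AVC = 195 - 48Q + 3Q^2 has its minimum ¥3 at Q = 8; price ¥135 clears that bar, so the firm operates.
With MC = 195 - 96Q + 9Q^2, P = MC on the upward-sloping part at Q* = 10.
TR = 135·10 = 1350. TC = 1564 + 150 = 1714. Profit = 1350 − 1714 = -¥364.
By producing, the firm covers all variable cost plus ¥1200 of fixed cost; shutting down would lose the full ¥1564.

Profit = -¥364 at Q = 10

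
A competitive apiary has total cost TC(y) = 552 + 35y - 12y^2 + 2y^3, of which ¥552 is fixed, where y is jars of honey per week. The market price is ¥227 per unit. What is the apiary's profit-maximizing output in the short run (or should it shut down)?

Variable cost is VC = 35y - 12y^2 + 2y^3, so AVC = VC/y = 35 - 12y + 2y^2 and MC = dTC/dy = 35 - 24y + 6y^2.
The AVC parabola has its vertex at y = 12/4 = 3, where AVC = 35 - 12·3 + 2·3^2 = ¥17.
Because ¥227 ≥ ¥17, revenue can cover variable cost; the firm operates.
Set P = MC: 227 = 35 - 24y + 6y^2 → -192 - 24y + 6y^2 = 0. The roots are y = -4 and y = 8; the profit-maximizing output is on the rising part of MC, so y* = 8.
Check: AVC at y = 8 is ¥67 ≤ P, so revenue covers variable cost.
Profit = P·y − TC = 227·8 − 1088 = ¥728.

Produce at y = 8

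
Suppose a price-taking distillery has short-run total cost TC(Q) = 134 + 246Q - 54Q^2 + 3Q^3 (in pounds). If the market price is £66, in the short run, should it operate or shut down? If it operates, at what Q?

Produce at Q = 10

Strip out fixed cost: VC = 246Q - 54Q^2 + 3Q^3. Then AVC = 246 - 54Q + 3Q^2 and MC = 246 - 108Q + 9Q^2.
The AVC parabola has its vertex at Q = 54/6 = 9, where AVC = 246 - 54·9 + 3·9^2 = £3.
P = £66 exceeds min AVC = £3, so the firm stays open.
P = MC gives 180 - 108Q + 9Q^2 = 0, with roots 2 and 10. Take the larger (rising MC): Q* = 10.
Check: AVC at Q = 10 is £6 ≤ P, so revenue covers variable cost.
Profit = P·Q − TC = 66·10 − 194 = £466.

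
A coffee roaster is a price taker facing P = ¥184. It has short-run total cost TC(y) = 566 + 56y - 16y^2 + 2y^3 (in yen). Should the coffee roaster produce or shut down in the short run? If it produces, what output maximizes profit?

Produce at y = 8

Variable cost is VC = 56y - 16y^2 + 2y^3, so AVC = VC/y = 56 - 16y + 2y^2 and MC = dTC/dy = 56 - 32y + 6y^2.
AVC is minimized where dAVC/dy = -16 + 4y = 0, at y = 4; min AVC = 56 - 16·4 + 2·4^2 = ¥24.
P = ¥184 exceeds min AVC = ¥24, so the firm stays open.
P = MC gives -128 - 32y + 6y^2 = 0, with roots -8/3 and 8. Take the larger (rising MC): y* = 8.
Check: AVC at y = 8 is ¥56 ≤ P, so revenue covers variable cost.
Profit = P·y − TC = 184·8 − 1014 = ¥458.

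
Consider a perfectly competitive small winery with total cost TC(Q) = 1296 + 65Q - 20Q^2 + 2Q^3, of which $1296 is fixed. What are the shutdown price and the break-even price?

AVC = 65 - 20Q + 2Q^2; minimized at Q = 5, giving min AVC = $15. That is the shutdown price.
ATC = 1296/Q + 65 - 20Q + 2Q^2. Setting dATC/dQ = −1296/Q^2 − 20 + 4Q = 0 gives Q = 9 (since 4·9^3 − 20·9^2 = 1296).
min ATC = 1296/9 + 65 − 20·9 + 2·9^2 = $191. That is the break-even price.
For $15 ≤ P < $191 the firm produces at a loss; below $15 it shuts down.

Shutdown price = $15; break-even price = $191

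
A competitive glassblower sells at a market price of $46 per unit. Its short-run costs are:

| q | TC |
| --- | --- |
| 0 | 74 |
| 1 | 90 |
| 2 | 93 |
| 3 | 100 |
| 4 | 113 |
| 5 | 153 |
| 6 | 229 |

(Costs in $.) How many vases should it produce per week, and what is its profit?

Profit at each row (π = 46q − TC): q=0: -74; q=1: -44; q=2: -1; q=3: 38; q=4: 71; q=5: 77; q=6: 47.
Profit is maximized at q = 5. AVC there is 79/5 = $15.80 ≤ P, so producing beats shutting down (which would give -$74).

q = 5; profit = $77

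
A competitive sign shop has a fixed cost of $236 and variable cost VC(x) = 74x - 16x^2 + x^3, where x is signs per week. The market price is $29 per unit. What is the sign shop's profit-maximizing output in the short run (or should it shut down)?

Strip out fixed cost: VC = 74x - 16x^2 + x^3. Then AVC = 74 - 16x + x^2 and MC = 74 - 32x + 3x^2.
AVC hits its minimum where MC = AVC, at x = 8, giving min AVC = 74 - 16·8 + 8^2 = $10.
Since P = $29 ≥ min AVC = $10, price covers variable cost and the firm should produce.
Solving P = MC: 45 - 32x + 3x^2 = 0 ⇒ x = 5/3 or 9. On the upward-sloping branch, x* = 9.
Check: AVC at x = 9 is $11 ≤ P, so revenue covers variable cost.
Profit = P·x − TC = 29·9 − 335 = -$74, a loss, but smaller than the $236 fixed cost the firm would lose by shutting down.

Produce at x = 9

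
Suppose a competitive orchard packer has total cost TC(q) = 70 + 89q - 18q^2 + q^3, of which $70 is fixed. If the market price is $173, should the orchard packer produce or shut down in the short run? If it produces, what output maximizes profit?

Variable cost is VC = 89q - 18q^2 + q^3, so AVC = VC/q = 89 - 18q + q^2 and MC = dTC/dq = 89 - 36q + 3q^2.
AVC is minimized where dAVC/dq = -18 + 2q = 0, at q = 9; min AVC = 89 - 18·9 + 9^2 = $8.
Since P = $173 ≥ min AVC = $8, price covers variable cost and the firm should produce.
Solving P = MC: -84 - 36q + 3q^2 = 0 ⇒ q = -2 or 14. On the upward-sloping branch, q* = 14.
Check: AVC at q = 14 is $33 ≤ P, so revenue covers variable cost.
Profit = P·q − TC = 173·14 − 532 = $1890.

Produce at q = 14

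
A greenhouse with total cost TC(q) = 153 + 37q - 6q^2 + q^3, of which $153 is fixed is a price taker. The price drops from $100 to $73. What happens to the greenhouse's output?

AVC = 37 - 6q + q^2, minimized at q = 3 where min AVC = $28. MC = 37 - 12q + 3q^2.
At P = $100 ≥ min AVC, set P = MC on the rising branch: q = 7.
At P = $73 ≥ min AVC, set P = MC: q = 6. The firm stays open but cuts output.

Output falls from 7 to 6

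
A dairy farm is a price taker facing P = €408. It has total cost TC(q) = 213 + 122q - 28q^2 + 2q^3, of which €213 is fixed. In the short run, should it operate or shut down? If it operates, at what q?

Variable cost is VC = 122q - 28q^2 + 2q^3, so AVC = VC/q = 122 - 28q + 2q^2 and MC = dTC/dq = 122 - 56q + 6q^2.
AVC hits its minimum where MC = AVC, at q = 7, giving min AVC = 122 - 28·7 + 2·7^2 = €24.
Since P = €408 ≥ min AVC = €24, price covers variable cost and the firm should produce.
Set P = MC: 408 = 122 - 56q + 6q^2 → -286 - 56q + 6q^2 = 0. The roots are q = -11/3 and q = 13; the profit-maximizing output is on the rising part of MC, so q* = 13.
Check: AVC at q = 13 is €96 ≤ P, so revenue covers variable cost.
Profit = P·q − TC = 408·13 − 1461 = €3843.

Produce at q = 13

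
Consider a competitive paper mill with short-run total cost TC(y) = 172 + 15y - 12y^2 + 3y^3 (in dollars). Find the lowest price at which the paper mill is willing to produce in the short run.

$3 per unit

The firm shuts down when price falls below the minimum of average variable cost. AVC = VC/y = 15 - 12y + 3y^2.
At the minimum of AVC, MC = AVC. MC = 15 - 24y + 9y^2; setting MC = AVC gives 6y^2 - 12y = 0, so y = 2. min AVC = 3.
The firm shuts down for any P below $3.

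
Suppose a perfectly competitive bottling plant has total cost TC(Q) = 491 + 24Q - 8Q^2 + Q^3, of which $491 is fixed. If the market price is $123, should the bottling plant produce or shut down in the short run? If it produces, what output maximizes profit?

Strip out fixed cost: VC = 24Q - 8Q^2 + Q^3. Then AVC = 24 - 8Q + Q^2 and MC = 24 - 16Q + 3Q^2.
The AVC parabola has its vertex at Q = 8/2 = 4, where AVC = 24 - 8·4 + 4^2 = $8.
Since P = $123 ≥ min AVC = $8, price covers variable cost and the firm should produce.
Set P = MC: 123 = 24 - 16Q + 3Q^2 → -99 - 16Q + 3Q^2 = 0. The roots are Q = -11/3 and Q = 9; the profit-maximizing output is on the rising part of MC, so Q* = 9.
Check: AVC at Q = 9 is $33 ≤ P, so revenue covers variable cost.
Profit = P·Q − TC = 123·9 − 788 = $319.

Produce at Q = 9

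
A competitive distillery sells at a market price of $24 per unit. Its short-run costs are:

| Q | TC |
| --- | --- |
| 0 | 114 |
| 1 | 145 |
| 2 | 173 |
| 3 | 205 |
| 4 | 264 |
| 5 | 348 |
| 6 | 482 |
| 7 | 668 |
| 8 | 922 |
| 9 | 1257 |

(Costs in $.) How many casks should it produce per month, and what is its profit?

Profit at each row (π = 24Q − TC): Q=0: -114; Q=1: -121; Q=2: -125; Q=3: -133; Q=4: -168; Q=5: -228; Q=6: -338; Q=7: -500; Q=8: -730; Q=9: -1041.
Profit is highest at Q = 0. Equivalently, the lowest AVC in the table is 59/2 ≈ $29.50 at Q = 2, and P = $24 falls below it — price never covers variable cost, so the firm shuts down and loses only its fixed cost.

Q = 0 (shut down); profit = -$114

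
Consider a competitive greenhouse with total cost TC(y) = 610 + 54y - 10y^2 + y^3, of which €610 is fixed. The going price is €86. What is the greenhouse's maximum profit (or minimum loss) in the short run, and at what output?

Profit = -€226 at y = 8

AVC = 54 - 10y + y^2; min AVC = €29 at y = 5. Since P = €86 ≥ min AVC, the firm produces.
MC = 54 - 20y + 3y^2. Setting P = MC and taking the root on the rising branch gives y* = 8.
TR = 86·8 = 688. TC = 610 + 304 = 914. Profit = 688 − 914 = -€226.
By producing, the firm covers all variable cost plus €384 of fixed cost; shutting down would lose the full €610.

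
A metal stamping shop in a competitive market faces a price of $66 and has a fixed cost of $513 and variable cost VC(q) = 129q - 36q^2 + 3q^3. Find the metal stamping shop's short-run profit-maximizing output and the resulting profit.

Profit = -$219 at q = 7

AVC = 129 - 36q + 3q^2; min AVC = $21 at q = 6. Since P = $66 ≥ min AVC, the firm produces.
MC = 129 - 72q + 9q^2. Setting P = MC and taking the root on the rising branch gives q* = 7.
TR = 66·7 = 462. TC = 513 + 168 = 681. Profit = 462 − 681 = -$219.
By producing, the firm covers all variable cost plus $294 of fixed cost; shutting down would lose the full $513.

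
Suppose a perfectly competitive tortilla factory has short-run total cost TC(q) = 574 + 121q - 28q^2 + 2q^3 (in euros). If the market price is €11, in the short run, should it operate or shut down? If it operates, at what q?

From TC, MC = TC'(q) = 121 - 56q + 6q^2 and AVC = VC/q = 121 - 28q + 2q^2.
The AVC parabola has its vertex at q = 28/4 = 7, where AVC = 121 - 28·7 + 2·7^2 = €23.
With P < min AVC (€11 < €23), every unit sold adds to the loss.
Best response: produce nothing and absorb the €574 fixed cost.

Shut down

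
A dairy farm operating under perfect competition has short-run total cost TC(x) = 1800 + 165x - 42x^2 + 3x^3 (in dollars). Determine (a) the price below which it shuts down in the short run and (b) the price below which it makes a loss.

Shutdown price = $18; break-even price = $225

Shutdown price = min AVC. AVC = 165 - 42x + 3x^2, with vertex at x = 7 and minimum $18.
ATC = 1800/x + 165 - 42x + 3x^2. Setting dATC/dx = −1800/x^2 − 42 + 6x = 0 gives x = 10 (since 6·10^3 − 42·10^2 = 1800).
min ATC = 1800/10 + 165 − 42·10 + 3·10^2 = $225. That is the break-even price.
Between these two prices the firm operates at a loss; above $225 it earns a profit.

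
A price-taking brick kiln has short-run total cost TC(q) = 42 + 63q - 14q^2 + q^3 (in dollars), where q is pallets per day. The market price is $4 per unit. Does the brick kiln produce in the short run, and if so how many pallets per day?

Strip out fixed cost: VC = 63q - 14q^2 + q^3. Then AVC = 63 - 14q + q^2 and MC = 63 - 28q + 3q^2.
AVC hits its minimum where MC = AVC, at q = 7, giving min AVC = 63 - 14·7 + 7^2 = $14.
Since P = $4 < min AVC = $14, price fails to cover variable cost at any output.
Shutting down limits the loss to fixed cost, $42.

Shut down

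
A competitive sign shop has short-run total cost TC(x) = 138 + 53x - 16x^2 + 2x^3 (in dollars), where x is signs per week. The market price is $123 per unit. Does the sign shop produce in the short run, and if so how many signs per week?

Variable cost is VC = 53x - 16x^2 + 2x^3, so AVC = VC/x = 53 - 16x + 2x^2 and MC = dTC/dx = 53 - 32x + 6x^2.
The AVC parabola has its vertex at x = 16/4 = 4, where AVC = 53 - 16·4 + 2·4^2 = $21.
P = $123 exceeds min AVC = $21, so the firm stays open.
Set P = MC: 123 = 53 - 32x + 6x^2 → -70 - 32x + 6x^2 = 0. The roots are x = -5/3 and x = 7; the profit-maximizing output is on the rising part of MC, so x* = 7.
Check: AVC at x = 7 is $39 ≤ P, so revenue covers variable cost.
Profit = P·x − TC = 123·7 − 411 = $450.

Produce at x = 7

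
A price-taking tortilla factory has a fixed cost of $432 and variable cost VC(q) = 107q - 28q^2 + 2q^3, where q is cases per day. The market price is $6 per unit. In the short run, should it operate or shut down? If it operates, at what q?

Shut down

Variable cost is VC = 107q - 28q^2 + 2q^3, so AVC = VC/q = 107 - 28q + 2q^2 and MC = dTC/dq = 107 - 56q + 6q^2.
AVC hits its minimum where MC = AVC, at q = 7, giving min AVC = 107 - 28·7 + 2·7^2 = $9.
With P < min AVC ($6 < $9), every unit sold adds to the loss.
The firm minimizes its loss by shutting down and losing only its fixed cost of $432.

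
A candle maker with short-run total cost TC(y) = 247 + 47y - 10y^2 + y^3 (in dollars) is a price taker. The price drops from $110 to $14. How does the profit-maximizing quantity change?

Output falls from 9 to 0 (the firm shuts down)

MC = 47 - 20y + 3y^2; the shutdown threshold is min AVC = $22 (at y = 5).
At P = $110 ≥ min AVC, set P = MC on the rising branch: y = 9.
At P = $14 < min AVC = $22, price no longer covers variable cost at any output, so the firm shuts down: y = 0.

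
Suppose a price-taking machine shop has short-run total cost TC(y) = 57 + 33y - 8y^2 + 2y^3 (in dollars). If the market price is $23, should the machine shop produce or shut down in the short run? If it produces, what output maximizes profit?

Strip out fixed cost: VC = 33y - 8y^2 + 2y^3. Then AVC = 33 - 8y + 2y^2 and MC = 33 - 16y + 6y^2.
The AVC parabola has its vertex at y = 8/4 = 2, where AVC = 33 - 8·2 + 2·2^2 = $25.
Since P = $23 < min AVC = $25, price fails to cover variable cost at any output.
Best response: produce nothing and absorb the $57 fixed cost.

Shut down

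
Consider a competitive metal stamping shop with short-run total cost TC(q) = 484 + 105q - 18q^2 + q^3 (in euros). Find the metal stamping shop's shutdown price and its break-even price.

AVC = 105 - 18q + q^2; minimized at q = 9, giving min AVC = €24. That is the shutdown price.
ATC = 484/q + 105 - 18q + q^2. Setting dATC/dq = −484/q^2 − 18 + 2q = 0 gives q = 11 (since 2·11^3 − 18·11^2 = 484).
min ATC = 484/11 + 105 − 18·11 + 11^2 = €72. That is the break-even price.
For €24 ≤ P < €72 the firm produces at a loss; below €24 it shuts down.

Shutdown price = €24; break-even price = €72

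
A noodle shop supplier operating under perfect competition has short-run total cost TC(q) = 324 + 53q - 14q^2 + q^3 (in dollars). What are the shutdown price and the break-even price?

Shutdown price = $4; break-even price = $44

Shutdown price = min AVC. AVC = 53 - 14q + q^2, with vertex at q = 7 and minimum $4.
ATC = 324/q + 53 - 14q + q^2. Setting dATC/dq = −324/q^2 − 14 + 2q = 0 gives q = 9 (since 2·9^3 − 14·9^2 = 324).
min ATC = 324/9 + 53 − 14·9 + 9^2 = $44. That is the break-even price.
For $4 ≤ P < $44 the firm produces at a loss; below $4 it shuts down.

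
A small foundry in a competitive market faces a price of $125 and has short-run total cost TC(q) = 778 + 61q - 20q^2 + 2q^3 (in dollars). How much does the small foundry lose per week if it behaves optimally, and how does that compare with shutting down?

Profit = -$10 at q = 8

AVC = 61 - 20q + 2q^2 has its minimum $11 at q = 5; price $125 clears that bar, so the firm operates.
MC = 61 - 40q + 6q^2. Setting P = MC and taking the root on the rising branch gives q* = 8.
TR = 125·8 = 1000. TC = 778 + 232 = 1010. Profit = 1000 − 1010 = -$10.
That loss of $10 beats the $778 the firm would lose by shutting down; producing recovers $768 of fixed cost.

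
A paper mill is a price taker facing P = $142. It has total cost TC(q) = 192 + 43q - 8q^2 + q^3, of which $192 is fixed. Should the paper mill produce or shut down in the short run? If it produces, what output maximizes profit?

Produce at q = 9

Variable cost is VC = 43q - 8q^2 + q^3, so AVC = VC/q = 43 - 8q + q^2 and MC = dTC/dq = 43 - 16q + 3q^2.
The AVC parabola has its vertex at q = 8/2 = 4, where AVC = 43 - 8·4 + 4^2 = $27.
Since P = $142 ≥ min AVC = $27, price covers variable cost and the firm should produce.
Set P = MC: 142 = 43 - 16q + 3q^2 → -99 - 16q + 3q^2 = 0. The roots are q = -11/3 and q = 9; the profit-maximizing output is on the rising part of MC, so q* = 9.
Check: AVC at q = 9 is $52 ≤ P, so revenue covers variable cost.
Profit = P·q − TC = 142·9 − 660 = $618.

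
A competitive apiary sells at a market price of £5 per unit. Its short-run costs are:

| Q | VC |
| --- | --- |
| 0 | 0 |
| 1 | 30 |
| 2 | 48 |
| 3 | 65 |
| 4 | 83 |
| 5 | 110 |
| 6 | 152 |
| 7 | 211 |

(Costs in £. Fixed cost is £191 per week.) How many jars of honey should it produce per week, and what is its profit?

Compute π = P·Q − TC at each output: Q=0: -191; Q=1: -216; Q=2: -229; Q=3: -241; Q=4: -254; Q=5: -276; Q=6: -313; Q=7: -367.
Profit is highest at Q = 0. Equivalently, the lowest AVC in the table is 83/4 ≈ £20.75 at Q = 4, and P = £5 falls below it — price never covers variable cost, so the firm shuts down and loses only its fixed cost.

Q = 0 (shut down); profit = -£191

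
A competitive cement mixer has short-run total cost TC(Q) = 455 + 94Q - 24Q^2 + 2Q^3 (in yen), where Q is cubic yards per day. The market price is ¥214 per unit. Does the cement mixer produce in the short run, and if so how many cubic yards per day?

Produce at Q = 10

From TC, MC = TC'(Q) = 94 - 48Q + 6Q^2 and AVC = VC/Q = 94 - 24Q + 2Q^2.
The AVC parabola has its vertex at Q = 24/4 = 6, where AVC = 94 - 24·6 + 2·6^2 = ¥22.
Since P = ¥214 ≥ min AVC = ¥22, price covers variable cost and the firm should produce.
P = MC gives -120 - 48Q + 6Q^2 = 0, with roots -2 and 10. Take the larger (rising MC): Q* = 10.
Check: AVC at Q = 10 is ¥54 ≤ P, so revenue covers variable cost.
Profit = P·Q − TC = 214·10 − 995 = ¥1145.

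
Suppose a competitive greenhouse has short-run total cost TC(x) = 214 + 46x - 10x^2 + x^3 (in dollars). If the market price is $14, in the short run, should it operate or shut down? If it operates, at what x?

From TC, MC = TC'(x) = 46 - 20x + 3x^2 and AVC = VC/x = 46 - 10x + x^2.
AVC is minimized where dAVC/dx = -10 + 2x = 0, at x = 5; min AVC = 46 - 10·5 + 5^2 = $21.
Since P = $14 < min AVC = $21, price fails to cover variable cost at any output.
The firm minimizes its loss by shutting down and losing only its fixed cost of $214.

Shut down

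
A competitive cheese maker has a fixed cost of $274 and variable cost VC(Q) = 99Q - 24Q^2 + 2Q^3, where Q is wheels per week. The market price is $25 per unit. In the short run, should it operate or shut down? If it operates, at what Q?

Shut down

From TC, MC = TC'(Q) = 99 - 48Q + 6Q^2 and AVC = VC/Q = 99 - 24Q + 2Q^2.
AVC is minimized where dAVC/dQ = -24 + 4Q = 0, at Q = 6; min AVC = 99 - 24·6 + 2·6^2 = $27.
P = $25 lies below min AVC = $27; no output level covers variable cost.
Best response: produce nothing and absorb the $274 fixed cost.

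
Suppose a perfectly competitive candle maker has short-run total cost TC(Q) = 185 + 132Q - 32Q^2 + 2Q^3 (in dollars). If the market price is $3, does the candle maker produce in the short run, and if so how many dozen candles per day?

Shut down

Variable cost is VC = 132Q - 32Q^2 + 2Q^3, so AVC = VC/Q = 132 - 32Q + 2Q^2 and MC = dTC/dQ = 132 - 64Q + 6Q^2.
AVC hits its minimum where MC = AVC, at Q = 8, giving min AVC = 132 - 32·8 + 2·8^2 = $4.
P = $3 lies below min AVC = $4; no output level covers variable cost.
Shutting down limits the loss to fixed cost, $185.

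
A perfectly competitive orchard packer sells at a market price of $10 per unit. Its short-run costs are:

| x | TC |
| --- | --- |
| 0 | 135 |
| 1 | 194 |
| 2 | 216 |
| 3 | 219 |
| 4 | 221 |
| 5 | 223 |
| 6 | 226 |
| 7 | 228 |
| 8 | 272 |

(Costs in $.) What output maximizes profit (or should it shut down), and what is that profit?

x = 0 (shut down); profit = -$135

Tabulate TR − TC: x=0: -135; x=1: -184; x=2: -196; x=3: -189; x=4: -181; x=5: -173; x=6: -166; x=7: -158; x=8: -192.
Profit is highest at x = 0. Equivalently, the lowest AVC in the table is 93/7 ≈ $13.29 at x = 7, and P = $10 falls below it — price never covers variable cost, so the firm shuts down and loses only its fixed cost.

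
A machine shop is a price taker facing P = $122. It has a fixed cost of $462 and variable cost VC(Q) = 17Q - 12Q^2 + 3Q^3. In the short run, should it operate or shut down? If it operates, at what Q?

Variable cost is VC = 17Q - 12Q^2 + 3Q^3, so AVC = VC/Q = 17 - 12Q + 3Q^2 and MC = dTC/dQ = 17 - 24Q + 9Q^2.
The AVC parabola has its vertex at Q = 12/6 = 2, where AVC = 17 - 12·2 + 3·2^2 = $5.
Because $122 ≥ $5, revenue can cover variable cost; the firm operates.
P = MC gives -105 - 24Q + 9Q^2 = 0, with roots -7/3 and 5. Take the larger (rising MC): Q* = 5.
Check: AVC at Q = 5 is $32 ≤ P, so revenue covers variable cost.
Profit = P·Q − TC = 122·5 − 622 = -$12, a loss, but smaller than the $462 fixed cost the firm would lose by shutting down.

Produce at Q = 5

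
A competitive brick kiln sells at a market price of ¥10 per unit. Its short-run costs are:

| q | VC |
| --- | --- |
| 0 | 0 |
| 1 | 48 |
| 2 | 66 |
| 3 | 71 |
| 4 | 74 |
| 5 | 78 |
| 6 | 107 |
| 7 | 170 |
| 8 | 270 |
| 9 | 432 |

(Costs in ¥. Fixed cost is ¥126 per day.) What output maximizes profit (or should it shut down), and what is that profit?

Compute π = P·q − TC at each output: q=0: -126; q=1: -164; q=2: -172; q=3: -167; q=4: -160; q=5: -154; q=6: -173; q=7: -226; q=8: -316; q=9: -468.
Profit is highest at q = 0. Equivalently, the lowest AVC in the table is 78/5 ≈ ¥15.60 at q = 5, and P = ¥10 falls below it — price never covers variable cost, so the firm shuts down and loses only its fixed cost.

q = 0 (shut down); profit = -¥126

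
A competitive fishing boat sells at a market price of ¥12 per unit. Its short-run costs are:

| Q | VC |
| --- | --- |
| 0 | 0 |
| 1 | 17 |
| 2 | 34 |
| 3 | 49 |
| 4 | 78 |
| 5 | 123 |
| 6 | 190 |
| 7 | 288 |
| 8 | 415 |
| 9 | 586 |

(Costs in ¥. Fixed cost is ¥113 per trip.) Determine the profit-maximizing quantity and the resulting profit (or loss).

Compute π = P·Q − TC at each output: Q=0: -113; Q=1: -118; Q=2: -123; Q=3: -126; Q=4: -143; Q=5: -176; Q=6: -231; Q=7: -317; Q=8: -432; Q=9: -591.
Profit is highest at Q = 0. Equivalently, the lowest AVC in the table is 49/3 ≈ ¥16.33 at Q = 3, and P = ¥12 falls below it — price never covers variable cost, so the firm shuts down and loses only its fixed cost.

Q = 0 (shut down); profit = -¥113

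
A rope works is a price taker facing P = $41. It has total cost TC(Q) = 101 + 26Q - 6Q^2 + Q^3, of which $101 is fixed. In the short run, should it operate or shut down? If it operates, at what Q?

Variable cost is VC = 26Q - 6Q^2 + Q^3, so AVC = VC/Q = 26 - 6Q + Q^2 and MC = dTC/dQ = 26 - 12Q + 3Q^2.
AVC is minimized where dAVC/dQ = -6 + 2Q = 0, at Q = 3; min AVC = 26 - 6·3 + 3^2 = $17.
Since P = $41 ≥ min AVC = $17, price covers variable cost and the firm should produce.
Set P = MC: 41 = 26 - 12Q + 3Q^2 → -15 - 12Q + 3Q^2 = 0. The roots are Q = -1 and Q = 5; the profit-maximizing output is on the rising part of MC, so Q* = 5.
Check: AVC at Q = 5 is $21 ≤ P, so revenue covers variable cost.
Profit = P·Q − TC = 41·5 − 206 = -$1, a loss, but smaller than the $101 fixed cost the firm would lose by shutting down.

Produce at Q = 5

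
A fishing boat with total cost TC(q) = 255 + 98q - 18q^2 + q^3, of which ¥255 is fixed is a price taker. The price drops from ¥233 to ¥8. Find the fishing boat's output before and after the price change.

MC = 98 - 36q + 3q^2; the shutdown threshold is min AVC = ¥17 (at q = 9).
With P = ¥233 above the shutdown price, P = MC gives q = 15.
At P = ¥8 < min AVC = ¥17, price no longer covers variable cost at any output, so the firm shuts down: q = 0.

Output falls from 15 to 0 (the firm shuts down)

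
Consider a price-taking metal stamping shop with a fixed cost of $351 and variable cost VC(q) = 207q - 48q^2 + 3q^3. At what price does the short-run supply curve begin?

Short-run supply begins at min AVC. From VC = 207q - 48q^2 + 3q^3, AVC = 207 - 48q + 3q^2.
At the minimum of AVC, MC = AVC. MC = 207 - 96q + 9q^2; setting MC = AVC gives 6q^2 - 48q = 0, so q = 8. min AVC = 15.
The firm shuts down for any P below $15.

$15 per unit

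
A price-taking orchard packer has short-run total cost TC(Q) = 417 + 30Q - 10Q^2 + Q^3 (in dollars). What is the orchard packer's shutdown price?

$5 per unit

The shutdown price is the minimum of AVC. VC = 30Q - 10Q^2 + Q^3, so AVC = 30 - 10Q + Q^2.
dAVC/dQ = -10 + 2Q = 0 gives Q = 5. min AVC = 30 - 10·5 + 5^2 = 5.
So the shutdown price is $5.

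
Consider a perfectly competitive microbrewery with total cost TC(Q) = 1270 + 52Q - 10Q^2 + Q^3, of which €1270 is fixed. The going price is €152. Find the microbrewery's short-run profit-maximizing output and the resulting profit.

Profit = -€270 at Q = 10

AVC = 52 - 10Q + Q^2 has its minimum €27 at Q = 5; price €152 clears that bar, so the firm operates.
With MC = 52 - 20Q + 3Q^2, P = MC on the upward-sloping part at Q* = 10.
TR = 152·10 = 1520. TC = 1270 + 520 = 1790. Profit = 1520 − 1790 = -€270.
That loss of €270 beats the €1270 the firm would lose by shutting down; producing recovers €1000 of fixed cost.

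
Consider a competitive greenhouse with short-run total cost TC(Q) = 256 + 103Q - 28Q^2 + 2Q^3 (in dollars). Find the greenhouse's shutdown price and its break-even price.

Shutdown price = $5; break-even price = $39

Shutdown price = min AVC. AVC = 103 - 28Q + 2Q^2, with vertex at Q = 7 and minimum $5.
ATC = 256/Q + 103 - 28Q + 2Q^2. Setting dATC/dQ = −256/Q^2 − 28 + 4Q = 0 gives Q = 8 (since 4·8^3 − 28·8^2 = 256).
min ATC = 256/8 + 103 − 28·8 + 2·8^2 = $39. That is the break-even price.
Between these two prices the firm operates at a loss; above $39 it earns a profit.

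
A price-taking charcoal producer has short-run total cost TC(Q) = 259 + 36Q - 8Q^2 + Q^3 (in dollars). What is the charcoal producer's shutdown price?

The firm shuts down when price falls below the minimum of average variable cost. AVC = VC/Q = 36 - 8Q + Q^2.
At the minimum of AVC, MC = AVC. MC = 36 - 16Q + 3Q^2; setting MC = AVC gives 2Q^2 - 8Q = 0, so Q = 4. min AVC = 20.
For P < $20 the firm produces nothing.

$20 per unit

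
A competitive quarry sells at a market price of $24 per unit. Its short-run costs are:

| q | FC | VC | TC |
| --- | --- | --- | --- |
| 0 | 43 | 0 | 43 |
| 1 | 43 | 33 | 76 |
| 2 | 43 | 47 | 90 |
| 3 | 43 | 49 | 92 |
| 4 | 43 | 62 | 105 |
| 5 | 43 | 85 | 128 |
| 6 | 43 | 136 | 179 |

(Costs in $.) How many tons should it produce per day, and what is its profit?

Tabulate TR − TC: q=0: -43; q=1: -52; q=2: -42; q=3: -20; q=4: -9; q=5: -8; q=6: -35.
Profit is maximized at q = 5. AVC there is 85/5 = $17 ≤ P, so producing beats shutting down (which would give -$43).

q = 5; profit = -$8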